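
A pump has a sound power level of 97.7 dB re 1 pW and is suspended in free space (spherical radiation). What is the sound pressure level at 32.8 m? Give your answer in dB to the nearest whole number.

56 dB

Free-field spherical radiation: L_p = L_w − 10·log₁₀(4π·r²), r = 32.8 m.
4π·r² = 1.352e+04 m², 10·log₁₀ of that is 41.310 dB.
L_p = 97.7 − 41.310 = 56.39 dB.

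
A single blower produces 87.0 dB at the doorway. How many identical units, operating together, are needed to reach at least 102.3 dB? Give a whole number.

34

The shortfall is 102.3 − 87.0 = 15.3 dB, and N units add 10·log₁₀ N, so need 10·log₁₀ N ≥ 15.3.
N ≥ 10^(15.3/10) = 33.884, so N = 34.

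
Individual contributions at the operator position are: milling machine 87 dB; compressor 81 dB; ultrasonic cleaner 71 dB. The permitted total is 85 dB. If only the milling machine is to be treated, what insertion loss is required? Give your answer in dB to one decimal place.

Everything except the milling machine sums to 10^(81/10) + 10^(71/10) = 1.385e+08 in linear terms, 81.41 dB.
To meet 85 dB overall, the treated milling machine may contribute at most 10^(85/10) − 1.385e+08 = 1.777e+08, i.e. 82.50 dB.
So the milling machine must be reduced from 87 to 82.50 dB: IL = 4.50 dB.

4.5 dB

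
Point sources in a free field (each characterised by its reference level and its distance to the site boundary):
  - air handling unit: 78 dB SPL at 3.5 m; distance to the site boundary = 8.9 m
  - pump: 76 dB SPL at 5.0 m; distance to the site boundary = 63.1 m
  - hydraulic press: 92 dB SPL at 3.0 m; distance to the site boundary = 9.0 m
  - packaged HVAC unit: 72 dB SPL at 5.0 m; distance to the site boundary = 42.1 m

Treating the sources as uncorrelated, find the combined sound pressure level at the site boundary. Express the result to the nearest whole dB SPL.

83 dB SPL

Apply inverse-square spreading to bring every level to the receiver, then sum 10^(L/10).
air handling unit: 78 − 20·log₁₀(8.9/3.5) = 78 − 8.11 = 69.89 dB SPL.
pump: 76 − 20·log₁₀(63.1/5.0) = 76 − 22.02 = 53.98 dB SPL.
hydraulic press: 92 − 20·log₁₀(9.0/3.0) = 92 − 9.54 = 82.46 dB SPL.
packaged HVAC unit: 72 − 20·log₁₀(42.1/5.0) = 72 − 18.51 = 53.49 dB SPL.
Σ 10^(L/10) = 1.863e+08 → L_total = 10·log₁₀(1.863e+08) = 82.70 dB SPL.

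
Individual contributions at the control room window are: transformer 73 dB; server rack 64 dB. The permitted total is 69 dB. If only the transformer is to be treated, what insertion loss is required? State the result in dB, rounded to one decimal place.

5.7 dB

The untreated sources together contribute 10^(64/10) = 2.512e+06, i.e. 64.00 dB.
To meet 69 dB overall, the treated transformer may contribute at most 10^(69/10) − 2.512e+06 = 5.431e+06, i.e. 67.35 dB.
So the transformer must be reduced from 73 to 67.35 dB: IL = 5.65 dB.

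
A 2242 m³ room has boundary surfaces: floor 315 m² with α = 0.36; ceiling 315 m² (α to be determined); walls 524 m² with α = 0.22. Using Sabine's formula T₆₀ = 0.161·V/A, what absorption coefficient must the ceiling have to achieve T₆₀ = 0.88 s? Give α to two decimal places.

0.58

Required total absorption A = 0.161·2242/0.88 = 410.18 m².
Absorption from the other surfaces = 315·0.36 + 524·0.22 = 228.68 m², so the ceiling must supply 181.50 m² over 315 m².
α = 181.50/315 = 0.576.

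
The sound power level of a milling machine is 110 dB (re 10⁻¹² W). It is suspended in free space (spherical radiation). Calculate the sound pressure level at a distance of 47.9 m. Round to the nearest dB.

L_p = L_w − 10·log₁₀(4π·r²) with r = 47.9 m.
4π·r² = 2.883e+04 m², 10·log₁₀ of that is 44.599 dB.
L_p = 110 − 44.599 = 65.40 dB.

65 dB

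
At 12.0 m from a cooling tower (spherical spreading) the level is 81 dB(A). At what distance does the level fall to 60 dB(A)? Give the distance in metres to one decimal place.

The 21.0 dB drop corresponds to a distance ratio of 10^(21.0/20) for a point source.
r₂ = 12.0·10^((81−60)/20) = 12.0·10^(21.0/20) = 134.64 m.

134.6 m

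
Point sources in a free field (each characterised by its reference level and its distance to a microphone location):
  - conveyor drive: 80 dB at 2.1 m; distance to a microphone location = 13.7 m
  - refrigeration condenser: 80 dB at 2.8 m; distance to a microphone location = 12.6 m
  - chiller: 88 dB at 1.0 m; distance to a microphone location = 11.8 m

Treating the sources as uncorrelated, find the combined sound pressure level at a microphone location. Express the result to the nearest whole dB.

Apply inverse-square spreading to bring every level to the receiver, then sum 10^(L/10).
conveyor drive: 80 − 20·log₁₀(13.7/2.1) = 80 − 16.29 = 63.71 dB.
refrigeration condenser: 80 − 20·log₁₀(12.6/2.8) = 80 − 13.06 = 66.94 dB.
chiller: 88 − 20·log₁₀(11.8/1.0) = 88 − 21.44 = 66.56 dB.
Σ 10^(L/10) = 1.182e+07 → L_total = 10·log₁₀(1.182e+07) = 70.73 dB.

71 dB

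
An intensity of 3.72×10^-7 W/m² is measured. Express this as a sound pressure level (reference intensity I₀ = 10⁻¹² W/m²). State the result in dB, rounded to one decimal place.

55.7 dB

Dividing by I₀ shifts the exponent by 12: I/I₀ = 3.72×10^5.
L = 10·(0.5705 + 5) = 55.71 dB.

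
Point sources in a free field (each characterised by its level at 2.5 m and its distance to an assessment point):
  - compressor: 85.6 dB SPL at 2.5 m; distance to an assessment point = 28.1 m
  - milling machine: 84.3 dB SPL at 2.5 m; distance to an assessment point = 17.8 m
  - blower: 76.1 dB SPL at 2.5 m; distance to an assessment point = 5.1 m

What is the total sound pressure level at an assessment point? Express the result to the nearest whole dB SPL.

73 dB SPL

Apply inverse-square spreading to bring every level to the receiver, then sum 10^(L/10).
compressor: 85.6 − 20·log₁₀(28.1/2.5) = 85.6 − 21.02 = 64.58 dB SPL.
milling machine: 84.3 − 20·log₁₀(17.8/2.5) = 84.3 − 17.05 = 67.25 dB SPL.
blower: 76.1 − 20·log₁₀(5.1/2.5) = 76.1 − 6.19 = 69.91 dB SPL.
Σ 10^(L/10) = 1.797e+07 → L_total = 10·log₁₀(1.797e+07) = 72.55 dB SPL.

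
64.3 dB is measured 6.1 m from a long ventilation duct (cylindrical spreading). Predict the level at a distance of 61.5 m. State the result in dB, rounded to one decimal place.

Cylindrical spreading from a line source gives a 10·log₁₀(r₂/r₁) drop.
L₂ = 64.3 − 10·log₁₀(61.5/6.1) = 64.3 − 10.035 = 54.26 dB.

54.3 dB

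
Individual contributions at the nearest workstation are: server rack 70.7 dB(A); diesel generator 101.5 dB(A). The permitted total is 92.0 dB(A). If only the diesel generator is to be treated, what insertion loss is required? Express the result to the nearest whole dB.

Fixed contribution from the other source: Σ 10^(L/10) = 10^(70.7/10) = 1.175e+07 (70.70 dB(A)).
To meet 92.0 dB(A) overall, the treated diesel generator may contribute at most 10^(92.0/10) − 1.175e+07 = 1.573e+09, i.e. 91.97 dB(A).
Required insertion loss = 101.5 − 91.97 = 9.53 dB.

10 dB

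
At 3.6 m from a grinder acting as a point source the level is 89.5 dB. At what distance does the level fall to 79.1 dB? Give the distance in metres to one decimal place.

The 10.4 dB drop corresponds to a distance ratio of 10^(10.4/20) for a point source.
r₂ = 3.6·10^((89.5−79.1)/20) = 3.6·10^(10.4/20) = 11.92 m.

11.9 m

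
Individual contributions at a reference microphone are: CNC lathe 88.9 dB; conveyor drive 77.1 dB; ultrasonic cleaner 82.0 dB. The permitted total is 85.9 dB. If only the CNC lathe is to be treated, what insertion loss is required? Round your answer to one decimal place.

Everything except the CNC lathe sums to 10^(77.1/10) + 10^(82.0/10) = 2.098e+08 in linear terms, 83.22 dB.
The limit corresponds to 10^(85.9/10) = 3.890e+08; subtracting the fixed part leaves 1.793e+08 for the CNC lathe, i.e. 82.54 dB.
Required insertion loss = 88.9 − 82.54 = 6.36 dB.

6.4 dB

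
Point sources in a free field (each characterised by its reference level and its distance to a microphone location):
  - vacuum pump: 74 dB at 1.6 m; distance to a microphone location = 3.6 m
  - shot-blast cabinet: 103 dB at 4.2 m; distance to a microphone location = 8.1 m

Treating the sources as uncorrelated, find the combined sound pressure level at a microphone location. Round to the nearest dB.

97 dB

Propagate each source to the receiver with L = L_ref − 20·log₁₀(r/r_ref), then add intensities.
vacuum pump: 74 − 20·log₁₀(3.6/1.6) = 74 − 7.04 = 66.96 dB.
shot-blast cabinet: 103 − 20·log₁₀(8.1/4.2) = 103 − 5.70 = 97.30 dB.
Σ 10^(L/10) = 5.369e+09 → L_total = 10·log₁₀(5.369e+09) = 97.30 dB.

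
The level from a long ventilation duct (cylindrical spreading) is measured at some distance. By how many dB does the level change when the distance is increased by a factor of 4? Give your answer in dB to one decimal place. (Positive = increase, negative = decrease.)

-6.0 dB

Line-source spreading: ΔL = −10·log₁₀(r₂/r₁).
ΔL = −10·log₁₀(4) = -6.02 dB.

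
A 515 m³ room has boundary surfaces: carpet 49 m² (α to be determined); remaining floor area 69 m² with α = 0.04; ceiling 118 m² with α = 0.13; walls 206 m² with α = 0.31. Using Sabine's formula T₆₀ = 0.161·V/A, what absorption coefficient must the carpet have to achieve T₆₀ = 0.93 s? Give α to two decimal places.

0.15

Required total absorption A = 0.161·515/0.93 = 89.16 m².
Absorption from the other surfaces = 69·0.04 + 118·0.13 + 206·0.31 = 81.96 m², so the carpet must supply 7.20 m² over 49 m².
α = 7.20/49 = 0.147.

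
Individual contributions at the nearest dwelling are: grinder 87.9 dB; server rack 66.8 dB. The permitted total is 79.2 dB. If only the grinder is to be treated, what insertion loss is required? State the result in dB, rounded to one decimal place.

9.0 dB

The untreated sources together contribute 10^(66.8/10) = 4.786e+06, i.e. 66.80 dB.
To meet 79.2 dB overall, the treated grinder may contribute at most 10^(79.2/10) − 4.786e+06 = 7.839e+07, i.e. 78.94 dB.
So the grinder must be reduced from 87.9 to 78.94 dB: IL = 8.96 dB.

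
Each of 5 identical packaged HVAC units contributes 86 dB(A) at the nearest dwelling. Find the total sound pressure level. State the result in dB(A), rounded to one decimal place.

N identical incoherent sources raise the level by 10·log₁₀ N.
L_total = 86 + 10·log₁₀(5) = 86 + 6.990 = 92.99 dB(A).

93.0 dB(A)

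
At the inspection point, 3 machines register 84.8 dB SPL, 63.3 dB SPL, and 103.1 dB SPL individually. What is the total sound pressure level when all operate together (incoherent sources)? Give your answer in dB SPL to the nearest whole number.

103 dB SPL

Incoherent sources combine by intensity addition: L_total = 10·log₁₀(Σ 10^(L_i/10)).
Σ 10^(L/10) = 10^(84.8/10) + 10^(63.3/10) + 10^(103.1/10) = 2.072e+10.
L_total = 10·log₁₀(2.072e+10) = 103.16 dB SPL.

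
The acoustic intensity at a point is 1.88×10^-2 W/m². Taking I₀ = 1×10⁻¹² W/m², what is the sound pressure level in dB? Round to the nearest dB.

I/I₀ = 1.88×10^-2/10⁻¹² = 1.88×10^10, and L = 10·log₁₀(I/I₀).
L = 10·(0.2742 + 10) = 102.74 dB.

103 dB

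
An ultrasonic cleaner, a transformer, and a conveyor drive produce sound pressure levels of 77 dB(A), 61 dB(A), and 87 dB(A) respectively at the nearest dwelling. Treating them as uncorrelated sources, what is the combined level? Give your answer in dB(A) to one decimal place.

For uncorrelated sources the intensities add, so convert each level to linear form, sum, and take 10·log₁₀ of the total.
Σ 10^(L/10) = 10^(77/10) + 10^(61/10) + 10^(87/10) = 5.526e+08.
L_total = 10·log₁₀(5.526e+08) = 87.42 dB(A).

87.4 dB(A)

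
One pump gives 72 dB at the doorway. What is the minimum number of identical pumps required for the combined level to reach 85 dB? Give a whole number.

20

Need L₁ + 10·log₁₀ N ≥ 85, i.e. log₁₀ N ≥ 1.30.
N ≥ 10^(13.0/10) = 19.953, so N = 20.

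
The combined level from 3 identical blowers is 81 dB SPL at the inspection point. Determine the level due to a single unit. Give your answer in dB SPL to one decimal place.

3 equal contributions raise the level by 10·log₁₀ 3 = 4.771 dB, so each unit alone gives 81 − 4.771.

76.2 dB SPL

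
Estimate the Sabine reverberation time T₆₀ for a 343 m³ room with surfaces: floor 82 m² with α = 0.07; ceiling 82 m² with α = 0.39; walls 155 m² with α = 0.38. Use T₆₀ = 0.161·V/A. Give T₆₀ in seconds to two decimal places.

0.57 s

A = Σ Sᵢαᵢ = 82·0.07 + 82·0.39 + 155·0.38 = 96.62 m².
T₆₀ = 0.161 × 343 / 96.62 = 0.572 s.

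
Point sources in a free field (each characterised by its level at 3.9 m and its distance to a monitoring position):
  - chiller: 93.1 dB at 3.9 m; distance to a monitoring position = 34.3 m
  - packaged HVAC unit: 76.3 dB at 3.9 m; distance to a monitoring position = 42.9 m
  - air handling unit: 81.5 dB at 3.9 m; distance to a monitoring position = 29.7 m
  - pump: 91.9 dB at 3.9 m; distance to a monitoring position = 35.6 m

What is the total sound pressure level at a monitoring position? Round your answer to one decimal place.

76.8 dB

Propagate each source to the receiver with L = L_ref − 20·log₁₀(r/r_ref), then add intensities.
chiller: 93.1 − 20·log₁₀(34.3/3.9) = 93.1 − 18.88 = 74.22 dB.
packaged HVAC unit: 76.3 − 20·log₁₀(42.9/3.9) = 76.3 − 20.83 = 55.47 dB.
air handling unit: 81.5 − 20·log₁₀(29.7/3.9) = 81.5 − 17.63 = 63.87 dB.
pump: 91.9 − 20·log₁₀(35.6/3.9) = 91.9 − 19.21 = 72.69 dB.
Σ 10^(L/10) = 4.777e+07 → L_total = 10·log₁₀(4.777e+07) = 76.79 dB.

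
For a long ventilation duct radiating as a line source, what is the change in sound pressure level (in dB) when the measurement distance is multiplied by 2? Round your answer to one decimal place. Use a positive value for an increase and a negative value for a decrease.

-3.0 dB

With cylindrical spreading the level changes by −10·log₁₀(r₂/r₁).
ΔL = −10·log₁₀(2) = -3.01 dB.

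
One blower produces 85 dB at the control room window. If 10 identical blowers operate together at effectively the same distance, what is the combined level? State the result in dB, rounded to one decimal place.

With 10 equal, uncorrelated contributions the intensity is 10× that of one unit, giving a rise of 10·log₁₀ 10.
L_total = 85 + 10·log₁₀(10) = 85 + 10.000 = 95.00 dB.

95.0 dB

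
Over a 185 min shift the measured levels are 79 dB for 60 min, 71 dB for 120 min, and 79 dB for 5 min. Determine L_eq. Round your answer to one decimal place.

75.6 dB

Weight each interval's intensity by its duration and average over T = 185 min:
Σ tᵢ·10^(Lᵢ/10) = 60·10^(79/10) + 120·10^(71/10) + 5·10^(79/10) = 6.674e+09.
L_eq = 10·log₁₀(6.674e+09/185) = 75.57 dB.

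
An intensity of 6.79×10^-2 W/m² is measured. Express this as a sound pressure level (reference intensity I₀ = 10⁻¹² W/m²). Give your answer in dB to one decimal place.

Dividing by I₀ shifts the exponent by 12: I/I₀ = 6.79×10^10.
L = 10·(0.8319 + 10) = 108.32 dB.

108.3 dB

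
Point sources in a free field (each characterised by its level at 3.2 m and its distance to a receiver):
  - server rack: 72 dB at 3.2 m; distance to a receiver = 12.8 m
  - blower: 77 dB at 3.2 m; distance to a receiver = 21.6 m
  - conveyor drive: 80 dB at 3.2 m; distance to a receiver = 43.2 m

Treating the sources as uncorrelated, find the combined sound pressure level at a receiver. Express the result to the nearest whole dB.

64 dB

Apply inverse-square spreading to bring every level to the receiver, then sum 10^(L/10).
server rack: 72 − 20·log₁₀(12.8/3.2) = 72 − 12.04 = 59.96 dB.
blower: 77 − 20·log₁₀(21.6/3.2) = 77 − 16.59 = 60.41 dB.
conveyor drive: 80 − 20·log₁₀(43.2/3.2) = 80 − 22.61 = 57.39 dB.
Σ 10^(L/10) = 2.639e+06 → L_total = 10·log₁₀(2.639e+06) = 64.21 dB.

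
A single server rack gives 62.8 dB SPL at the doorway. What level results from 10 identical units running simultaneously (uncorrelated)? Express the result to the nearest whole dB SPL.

73 dB SPL

With 10 equal, uncorrelated contributions the intensity is 10× that of one unit, giving a rise of 10·log₁₀ 10.
L_total = 62.8 + 10·log₁₀(10) = 62.8 + 10.000 = 72.80 dB SPL.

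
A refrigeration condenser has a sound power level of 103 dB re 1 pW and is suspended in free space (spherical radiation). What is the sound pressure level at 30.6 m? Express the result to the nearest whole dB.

62 dB

L_p = L_w − 10·log₁₀(4π·r²) with r = 30.6 m.
4π·r² = 1.177e+04 m², 10·log₁₀ of that is 40.707 dB.
L_p = 103 − 40.707 = 62.29 dB.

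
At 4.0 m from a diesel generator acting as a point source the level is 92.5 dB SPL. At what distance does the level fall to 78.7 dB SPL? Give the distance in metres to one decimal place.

19.6 m

Point-source spreading drops the level by 20·log₁₀(r₂/r₁); inverting, r₂/r₁ = 10^(ΔL/20).
r₂ = 4.0·10^((92.5−78.7)/20) = 4.0·10^(13.8/20) = 19.59 m.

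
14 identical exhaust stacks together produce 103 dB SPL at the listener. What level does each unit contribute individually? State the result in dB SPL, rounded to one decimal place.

For N identical incoherent sources L_total = L₁ + 10·log₁₀ N, so L₁ = 103 − 10·log₁₀(14) = 103 − 11.461.

91.5 dB SPL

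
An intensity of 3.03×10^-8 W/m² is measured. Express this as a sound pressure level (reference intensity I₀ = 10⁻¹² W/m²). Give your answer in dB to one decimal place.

L = 10·log₁₀(I/I₀) = 10·log₁₀(3.03×10^-8/10⁻¹²) = 10·log₁₀(3.03×10^4).
L = 10·(0.4814 + 4) = 44.81 dB.

44.8 dB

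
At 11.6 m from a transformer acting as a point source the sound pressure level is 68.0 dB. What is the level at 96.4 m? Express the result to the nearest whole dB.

For a point source, L₂ = L₁ − 20·log₁₀(r₂/r₁).
L₂ = 68.0 − 20·log₁₀(96.4/11.6) = 68.0 − 18.392 = 49.61 dB.

50 dB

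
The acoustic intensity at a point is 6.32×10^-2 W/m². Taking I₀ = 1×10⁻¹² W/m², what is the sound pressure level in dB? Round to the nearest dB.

108 dB

I/I₀ = 6.32×10^-2/10⁻¹² = 6.32×10^10, and L = 10·log₁₀(I/I₀).
L = 10·(0.8007 + 10) = 108.01 dB.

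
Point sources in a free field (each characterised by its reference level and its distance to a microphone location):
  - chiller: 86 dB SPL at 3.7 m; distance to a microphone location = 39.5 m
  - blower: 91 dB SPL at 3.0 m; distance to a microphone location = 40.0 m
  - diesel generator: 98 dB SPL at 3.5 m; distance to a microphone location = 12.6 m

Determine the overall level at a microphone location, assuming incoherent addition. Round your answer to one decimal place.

87.0 dB SPL

Propagate each source to the receiver with L = L_ref − 20·log₁₀(r/r_ref), then add intensities.
chiller: 86 − 20·log₁₀(39.5/3.7) = 86 − 20.57 = 65.43 dB SPL.
blower: 91 − 20·log₁₀(40.0/3.0) = 91 − 22.50 = 68.50 dB SPL.
diesel generator: 98 − 20·log₁₀(12.6/3.5) = 98 − 11.13 = 86.87 dB SPL.
Σ 10^(L/10) = 4.974e+08 → L_total = 10·log₁₀(4.974e+08) = 86.97 dB SPL.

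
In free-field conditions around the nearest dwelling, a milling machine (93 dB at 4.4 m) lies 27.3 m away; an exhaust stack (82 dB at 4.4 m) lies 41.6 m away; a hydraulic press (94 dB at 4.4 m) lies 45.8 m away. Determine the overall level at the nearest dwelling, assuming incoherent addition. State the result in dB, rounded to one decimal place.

Propagate each source to the receiver with L = L_ref − 20·log₁₀(r/r_ref), then add intensities.
milling machine: 93 − 20·log₁₀(27.3/4.4) = 93 − 15.85 = 77.15 dB.
exhaust stack: 82 − 20·log₁₀(41.6/4.4) = 82 − 19.51 = 62.49 dB.
hydraulic press: 94 − 20·log₁₀(45.8/4.4) = 94 − 20.35 = 73.65 dB.
Σ 10^(L/10) = 7.679e+07 → L_total = 10·log₁₀(7.679e+07) = 78.85 dB.

78.9 dB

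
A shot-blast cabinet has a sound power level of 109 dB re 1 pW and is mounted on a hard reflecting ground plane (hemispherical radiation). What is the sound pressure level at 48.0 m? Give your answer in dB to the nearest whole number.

67 dB

L_p = L_w − 10·log₁₀(2π·r²) with r = 48.0 m.
2π·r² = 1.448e+04 m², 10·log₁₀ of that is 41.607 dB.
L_p = 109 − 41.607 = 67.39 dB.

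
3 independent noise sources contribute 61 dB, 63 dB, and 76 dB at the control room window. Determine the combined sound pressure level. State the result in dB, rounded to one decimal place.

Incoherent sources combine by intensity addition: L_total = 10·log₁₀(Σ 10^(L_i/10)).
Σ 10^(L/10) = 10^(61/10) + 10^(63/10) + 10^(76/10) = 4.306e+07.
L_total = 10·log₁₀(4.306e+07) = 76.34 dB.

76.3 dB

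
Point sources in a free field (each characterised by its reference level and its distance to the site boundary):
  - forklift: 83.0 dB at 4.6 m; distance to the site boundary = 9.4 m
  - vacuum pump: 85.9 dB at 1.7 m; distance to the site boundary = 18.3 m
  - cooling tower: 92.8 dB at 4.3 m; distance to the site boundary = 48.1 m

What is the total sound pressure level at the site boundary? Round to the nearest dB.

78 dB

Apply inverse-square spreading to bring every level to the receiver, then sum 10^(L/10).
forklift: 83.0 − 20·log₁₀(9.4/4.6) = 83.0 − 6.21 = 76.79 dB.
vacuum pump: 85.9 − 20·log₁₀(18.3/1.7) = 85.9 − 20.64 = 65.26 dB.
cooling tower: 92.8 − 20·log₁₀(48.1/4.3) = 92.8 − 20.97 = 71.83 dB.
Σ 10^(L/10) = 6.637e+07 → L_total = 10·log₁₀(6.637e+07) = 78.22 dB.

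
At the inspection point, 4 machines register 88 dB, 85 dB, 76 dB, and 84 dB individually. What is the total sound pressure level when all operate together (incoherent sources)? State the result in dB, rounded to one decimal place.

For uncorrelated sources the intensities add, so convert each level to linear form, sum, and take 10·log₁₀ of the total.
Σ 10^(L/10) = 10^(88/10) + 10^(85/10) + 10^(76/10) + 10^(84/10) = 1.238e+09.
L_total = 10·log₁₀(1.238e+09) = 90.93 dB.

90.9 dB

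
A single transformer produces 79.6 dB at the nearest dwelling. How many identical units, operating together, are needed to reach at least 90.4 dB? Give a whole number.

N identical sources give L₁ + 10·log₁₀ N, so require 10·log₁₀ N ≥ 90.4 − 79.6 = 10.8 dB.
N ≥ 10^(10.8/10) = 12.023, so N = 13.

13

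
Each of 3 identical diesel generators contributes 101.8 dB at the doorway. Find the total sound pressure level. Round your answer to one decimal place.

106.6 dB

L_total = L₁ + 10·log₁₀ N for N identical incoherent sources.
L_total = 101.8 + 10·log₁₀(3) = 101.8 + 4.771 = 106.57 dB.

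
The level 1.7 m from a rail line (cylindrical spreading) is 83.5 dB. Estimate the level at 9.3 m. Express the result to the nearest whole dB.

76 dB

Cylindrical spreading from a line source gives a 10·log₁₀(r₂/r₁) drop.
L₂ = 83.5 − 10·log₁₀(9.3/1.7) = 83.5 − 7.380 = 76.12 dB.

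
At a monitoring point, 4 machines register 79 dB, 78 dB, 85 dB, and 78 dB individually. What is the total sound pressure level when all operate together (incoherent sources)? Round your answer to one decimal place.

For uncorrelated sources the intensities add, so convert each level to linear form, sum, and take 10·log₁₀ of the total.
Σ 10^(L/10) = 10^(79/10) + 10^(78/10) + 10^(85/10) + 10^(78/10) = 5.219e+08.
L_total = 10·log₁₀(5.219e+08) = 87.18 dB.

87.2 dB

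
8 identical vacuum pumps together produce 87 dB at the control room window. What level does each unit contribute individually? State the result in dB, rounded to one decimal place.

For N identical incoherent sources L_total = L₁ + 10·log₁₀ N, so L₁ = 87 − 10·log₁₀(8) = 87 − 9.031.

78.0 dB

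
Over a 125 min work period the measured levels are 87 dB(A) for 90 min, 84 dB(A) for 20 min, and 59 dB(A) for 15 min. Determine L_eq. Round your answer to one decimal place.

The energy average is taken in the linear domain: L_eq = 10·log₁₀[(Σ tᵢ·10^(Lᵢ/10))/T], T = 125 min.
Σ tᵢ·10^(Lᵢ/10) = 90·10^(87/10) + 20·10^(84/10) + 15·10^(59/10) = 5.014e+10.
L_eq = 10·log₁₀(5.014e+10/125) = 86.03 dB(A).

86.0 dB(A)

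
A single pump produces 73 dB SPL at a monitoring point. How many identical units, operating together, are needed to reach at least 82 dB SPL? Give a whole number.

8

The shortfall is 82 − 73 = 9.0 dB, and N units add 10·log₁₀ N, so need 10·log₁₀ N ≥ 9.0.
N ≥ 10^(9.0/10) = 7.943, so N = 8.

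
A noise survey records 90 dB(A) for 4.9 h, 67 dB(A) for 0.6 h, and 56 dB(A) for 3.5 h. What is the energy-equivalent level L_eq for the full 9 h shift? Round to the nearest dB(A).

L_eq = 10·log₁₀[(1/T)·Σ tᵢ·10^(Lᵢ/10)] with T = 9 h.
Σ tᵢ·10^(Lᵢ/10) = 4.9·10^(90/10) + 0.6·10^(67/10) + 3.5·10^(56/10) = 4.904e+09.
L_eq = 10·log₁₀(4.904e+09/9) = 87.36 dB(A).

87 dB(A)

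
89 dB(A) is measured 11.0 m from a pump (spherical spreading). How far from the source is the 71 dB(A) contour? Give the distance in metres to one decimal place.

Point-source spreading drops the level by 20·log₁₀(r₂/r₁); inverting, r₂/r₁ = 10^(ΔL/20).
r₂ = 11.0·10^((89−71)/20) = 11.0·10^(18.0/20) = 87.38 m.

87.4 m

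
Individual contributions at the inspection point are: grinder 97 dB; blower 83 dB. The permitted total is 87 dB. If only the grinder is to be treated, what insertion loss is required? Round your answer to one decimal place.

12.2 dB

Fixed contribution from the other source: Σ 10^(L/10) = 10^(83/10) = 1.995e+08 (83.00 dB).
The limit corresponds to 10^(87/10) = 5.012e+08; subtracting the fixed part leaves 3.017e+08 for the grinder, i.e. 84.80 dB.
So the grinder must be reduced from 97 to 84.80 dB: IL = 12.20 dB.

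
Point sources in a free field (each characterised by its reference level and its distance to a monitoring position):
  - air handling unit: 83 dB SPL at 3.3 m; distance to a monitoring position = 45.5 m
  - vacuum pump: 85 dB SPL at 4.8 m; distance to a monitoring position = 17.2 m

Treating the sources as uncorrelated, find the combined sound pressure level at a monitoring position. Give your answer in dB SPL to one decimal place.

74.1 dB SPL

Propagate each source to the receiver with L = L_ref − 20·log₁₀(r/r_ref), then add intensities.
air handling unit: 83 − 20·log₁₀(45.5/3.3) = 83 − 22.79 = 60.21 dB SPL.
vacuum pump: 85 − 20·log₁₀(17.2/4.8) = 85 − 11.09 = 73.91 dB SPL.
Σ 10^(L/10) = 2.568e+07 → L_total = 10·log₁₀(2.568e+07) = 74.10 dB SPL.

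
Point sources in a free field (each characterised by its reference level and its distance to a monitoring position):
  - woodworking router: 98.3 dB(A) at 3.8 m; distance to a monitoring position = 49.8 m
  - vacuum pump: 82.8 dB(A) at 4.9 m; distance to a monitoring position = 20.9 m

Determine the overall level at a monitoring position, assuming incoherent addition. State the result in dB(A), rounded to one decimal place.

77.0 dB(A)

Propagate each source to the receiver with L = L_ref − 20·log₁₀(r/r_ref), then add intensities.
woodworking router: 98.3 − 20·log₁₀(49.8/3.8) = 98.3 − 22.35 = 75.95 dB(A).
vacuum pump: 82.8 − 20·log₁₀(20.9/4.9) = 82.8 − 12.60 = 70.20 dB(A).
Σ 10^(L/10) = 4.984e+07 → L_total = 10·log₁₀(4.984e+07) = 76.98 dB(A).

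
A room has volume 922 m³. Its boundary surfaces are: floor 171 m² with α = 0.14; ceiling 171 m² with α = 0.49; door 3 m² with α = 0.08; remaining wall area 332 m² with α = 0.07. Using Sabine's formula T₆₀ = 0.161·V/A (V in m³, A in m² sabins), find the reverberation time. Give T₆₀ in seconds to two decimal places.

1.13 s

A = Σ Sᵢαᵢ = 171·0.14 + 171·0.49 + 3·0.08 + 332·0.07 = 131.21 m².
T₆₀ = 0.161 × 922 / 131.21 = 1.131 s.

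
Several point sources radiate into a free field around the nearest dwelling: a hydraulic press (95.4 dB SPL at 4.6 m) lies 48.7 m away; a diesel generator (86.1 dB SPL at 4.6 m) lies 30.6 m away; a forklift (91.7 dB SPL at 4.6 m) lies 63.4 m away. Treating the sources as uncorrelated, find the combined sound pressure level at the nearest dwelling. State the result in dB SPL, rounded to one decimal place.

76.8 dB SPL

First find each source's level at the receiver (point-source: −20·log₁₀(r/r_ref)), then combine on an intensity basis.
hydraulic press: 95.4 − 20·log₁₀(48.7/4.6) = 95.4 − 20.50 = 74.90 dB SPL.
diesel generator: 86.1 − 20·log₁₀(30.6/4.6) = 86.1 − 16.46 = 69.64 dB SPL.
forklift: 91.7 − 20·log₁₀(63.4/4.6) = 91.7 − 22.79 = 68.91 dB SPL.
Σ 10^(L/10) = 4.793e+07 → L_total = 10·log₁₀(4.793e+07) = 76.81 dB SPL.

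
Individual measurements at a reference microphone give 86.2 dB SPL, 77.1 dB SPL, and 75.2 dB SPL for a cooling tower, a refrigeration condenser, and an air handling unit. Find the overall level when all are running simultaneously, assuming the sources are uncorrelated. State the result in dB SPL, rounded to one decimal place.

For uncorrelated sources the intensities add, so convert each level to linear form, sum, and take 10·log₁₀ of the total.
Σ 10^(L/10) = 10^(86.2/10) + 10^(77.1/10) + 10^(75.2/10) = 5.013e+08.
L_total = 10·log₁₀(5.013e+08) = 87.00 dB SPL.

87.0 dB SPL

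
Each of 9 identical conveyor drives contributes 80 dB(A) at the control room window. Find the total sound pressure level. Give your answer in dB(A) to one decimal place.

89.5 dB(A)

With 9 equal, uncorrelated contributions the intensity is 9× that of one unit, giving a rise of 10·log₁₀ 9.
L_total = 80 + 10·log₁₀(9) = 80 + 9.542 = 89.54 dB(A).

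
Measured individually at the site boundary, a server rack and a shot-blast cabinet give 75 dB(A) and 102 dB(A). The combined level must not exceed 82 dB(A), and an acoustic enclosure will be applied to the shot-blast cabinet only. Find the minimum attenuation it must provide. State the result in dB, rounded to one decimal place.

21.0 dB

Everything except the shot-blast cabinet sums to 10^(75/10) = 3.162e+07 in linear terms, 75.00 dB(A).
The limit corresponds to 10^(82/10) = 1.585e+08; subtracting the fixed part leaves 1.269e+08 for the shot-blast cabinet, i.e. 81.03 dB(A).
So the shot-blast cabinet must be reduced from 102 to 81.03 dB(A): IL = 20.97 dB.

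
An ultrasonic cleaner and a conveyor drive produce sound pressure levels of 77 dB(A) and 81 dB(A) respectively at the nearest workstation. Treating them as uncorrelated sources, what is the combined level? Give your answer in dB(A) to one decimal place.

82.5 dB(A)

For uncorrelated sources the intensities add, so convert each level to linear form, sum, and take 10·log₁₀ of the total.
Σ 10^(L/10) = 10^(77/10) + 10^(81/10) = 1.760e+08.
L_total = 10·log₁₀(1.760e+08) = 82.46 dB(A).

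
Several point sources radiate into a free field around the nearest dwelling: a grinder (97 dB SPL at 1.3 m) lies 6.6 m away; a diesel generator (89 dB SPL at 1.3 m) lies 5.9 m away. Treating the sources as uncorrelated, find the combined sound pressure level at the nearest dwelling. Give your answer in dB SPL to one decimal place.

83.7 dB SPL

Apply inverse-square spreading to bring every level to the receiver, then sum 10^(L/10).
grinder: 97 − 20·log₁₀(6.6/1.3) = 97 − 14.11 = 82.89 dB SPL.
diesel generator: 89 − 20·log₁₀(5.9/1.3) = 89 − 13.14 = 75.86 dB SPL.
Σ 10^(L/10) = 2.330e+08 → L_total = 10·log₁₀(2.330e+08) = 83.67 dB SPL.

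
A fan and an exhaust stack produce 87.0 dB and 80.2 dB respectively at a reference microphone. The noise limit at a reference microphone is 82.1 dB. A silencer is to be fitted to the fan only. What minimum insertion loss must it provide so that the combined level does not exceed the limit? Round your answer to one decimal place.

9.4 dB

The untreated sources together contribute 10^(80.2/10) = 1.047e+08, i.e. 80.20 dB.
To meet 82.1 dB overall, the treated fan may contribute at most 10^(82.1/10) − 1.047e+08 = 5.747e+07, i.e. 77.59 dB.
So the fan must be reduced from 87.0 to 77.59 dB: IL = 9.41 dB.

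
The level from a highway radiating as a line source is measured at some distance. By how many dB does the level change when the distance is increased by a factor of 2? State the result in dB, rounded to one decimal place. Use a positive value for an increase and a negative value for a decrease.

-3.0 dB

Line-source spreading: ΔL = −10·log₁₀(r₂/r₁).
ΔL = −10·log₁₀(2) = -3.01 dB.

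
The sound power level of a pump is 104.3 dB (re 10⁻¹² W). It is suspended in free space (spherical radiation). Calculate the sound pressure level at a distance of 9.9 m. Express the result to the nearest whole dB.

73 dB

The power spreads over a sphere of area 4π·r², so L_p = L_w − 10·log₁₀(4π·r²).
4π·r² = 1232 m², 10·log₁₀ of that is 30.905 dB.
L_p = 104.3 − 30.905 = 73.40 dB.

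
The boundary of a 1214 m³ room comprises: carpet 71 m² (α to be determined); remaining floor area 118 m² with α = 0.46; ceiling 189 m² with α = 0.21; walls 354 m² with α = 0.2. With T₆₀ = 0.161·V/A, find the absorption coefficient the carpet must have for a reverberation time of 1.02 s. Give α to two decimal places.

From T₆₀ = 0.161·V/A, the target T₆₀ = 1.02 s needs A = 0.161·1214/1.02 = 191.62 m².
Absorption from the other surfaces = 118·0.46 + 189·0.21 + 354·0.2 = 164.77 m², so the carpet must supply 26.85 m² over 71 m².
α = 26.85/71 = 0.378.

0.38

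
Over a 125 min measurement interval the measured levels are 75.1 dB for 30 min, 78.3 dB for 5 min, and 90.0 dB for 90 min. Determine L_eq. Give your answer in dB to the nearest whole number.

Weight each interval's intensity by its duration and average over T = 125 min:
Σ tᵢ·10^(Lᵢ/10) = 30·10^(75.1/10) + 5·10^(78.3/10) + 90·10^(90.0/10) = 9.131e+10.
L_eq = 10·log₁₀(9.131e+10/125) = 88.64 dB.

89 dB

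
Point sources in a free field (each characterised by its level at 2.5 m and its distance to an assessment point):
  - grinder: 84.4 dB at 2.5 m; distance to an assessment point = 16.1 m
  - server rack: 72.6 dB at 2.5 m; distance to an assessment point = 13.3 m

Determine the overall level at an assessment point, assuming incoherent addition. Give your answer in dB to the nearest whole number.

69 dB

Apply inverse-square spreading to bring every level to the receiver, then sum 10^(L/10).
grinder: 84.4 − 20·log₁₀(16.1/2.5) = 84.4 − 16.18 = 68.22 dB.
server rack: 72.6 − 20·log₁₀(13.3/2.5) = 72.6 − 14.52 = 58.08 dB.
Σ 10^(L/10) = 7.284e+06 → L_total = 10·log₁₀(7.284e+06) = 68.62 dB.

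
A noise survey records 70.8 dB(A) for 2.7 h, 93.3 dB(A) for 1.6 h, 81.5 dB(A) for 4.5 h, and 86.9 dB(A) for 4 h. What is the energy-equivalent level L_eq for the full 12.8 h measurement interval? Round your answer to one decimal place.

L_eq = 10·log₁₀[(1/T)·Σ tᵢ·10^(Lᵢ/10)] with T = 12.8 h.
Σ tᵢ·10^(Lᵢ/10) = 2.7·10^(70.8/10) + 1.6·10^(93.3/10) + 4.5·10^(81.5/10) + 4·10^(86.9/10) = 6.048e+09.
L_eq = 10·log₁₀(6.048e+09/12.8) = 86.74 dB(A).

86.7 dB(A)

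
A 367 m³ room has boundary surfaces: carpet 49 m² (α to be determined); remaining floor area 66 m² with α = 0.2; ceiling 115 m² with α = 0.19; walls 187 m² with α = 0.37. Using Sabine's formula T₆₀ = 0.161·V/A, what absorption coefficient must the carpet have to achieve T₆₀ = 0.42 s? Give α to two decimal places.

0.74

Required total absorption A = 0.161·367/0.42 = 140.68 m².
Absorption from the other surfaces = 66·0.2 + 115·0.19 + 187·0.37 = 104.24 m², so the carpet must supply 36.44 m² over 49 m².
α = 36.44/49 = 0.744.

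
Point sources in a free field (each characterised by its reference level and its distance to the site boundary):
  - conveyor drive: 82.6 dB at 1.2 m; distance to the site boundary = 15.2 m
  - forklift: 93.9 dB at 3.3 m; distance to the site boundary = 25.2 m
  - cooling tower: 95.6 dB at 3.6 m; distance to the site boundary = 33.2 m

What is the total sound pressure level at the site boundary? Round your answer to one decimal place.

Apply inverse-square spreading to bring every level to the receiver, then sum 10^(L/10).
conveyor drive: 82.6 − 20·log₁₀(15.2/1.2) = 82.6 − 22.05 = 60.55 dB.
forklift: 93.9 − 20·log₁₀(25.2/3.3) = 93.9 − 17.66 = 76.24 dB.
cooling tower: 95.6 − 20·log₁₀(33.2/3.6) = 95.6 − 19.30 = 76.30 dB.
Σ 10^(L/10) = 8.592e+07 → L_total = 10·log₁₀(8.592e+07) = 79.34 dB.

79.3 dB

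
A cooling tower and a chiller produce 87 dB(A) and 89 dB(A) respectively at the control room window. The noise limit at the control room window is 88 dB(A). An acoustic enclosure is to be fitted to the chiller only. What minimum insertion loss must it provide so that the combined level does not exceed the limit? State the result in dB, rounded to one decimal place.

7.9 dB

Fixed contribution from the other source: Σ 10^(L/10) = 10^(87/10) = 5.012e+08 (87.00 dB(A)).
The limit corresponds to 10^(88/10) = 6.310e+08; subtracting the fixed part leaves 1.298e+08 for the chiller, i.e. 81.13 dB(A).
So the chiller must be reduced from 89 to 81.13 dB(A): IL = 7.87 dB.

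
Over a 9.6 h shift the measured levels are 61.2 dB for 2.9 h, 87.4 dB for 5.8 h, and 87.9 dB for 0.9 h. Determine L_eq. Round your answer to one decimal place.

85.9 dB

Weight each interval's intensity by its duration and average over T = 9.6 h:
Σ tᵢ·10^(Lᵢ/10) = 2.9·10^(61.2/10) + 5.8·10^(87.4/10) + 0.9·10^(87.9/10) = 3.746e+09.
L_eq = 10·log₁₀(3.746e+09/9.6) = 85.91 dB.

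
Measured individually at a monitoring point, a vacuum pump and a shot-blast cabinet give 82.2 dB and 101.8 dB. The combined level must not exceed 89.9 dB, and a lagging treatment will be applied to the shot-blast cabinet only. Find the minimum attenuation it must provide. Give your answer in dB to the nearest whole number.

13 dB

Fixed contribution from the other source: Σ 10^(L/10) = 10^(82.2/10) = 1.660e+08 (82.20 dB).
The limit corresponds to 10^(89.9/10) = 9.772e+08; subtracting the fixed part leaves 8.113e+08 for the shot-blast cabinet, i.e. 89.09 dB.
So the shot-blast cabinet must be reduced from 101.8 to 89.09 dB: IL = 12.71 dB.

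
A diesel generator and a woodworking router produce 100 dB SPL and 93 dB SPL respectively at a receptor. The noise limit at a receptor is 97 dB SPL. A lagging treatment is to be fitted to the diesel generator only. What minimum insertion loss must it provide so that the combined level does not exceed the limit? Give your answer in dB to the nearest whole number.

Fixed contribution from the other source: Σ 10^(L/10) = 10^(93/10) = 1.995e+09 (93.00 dB SPL).
The limit corresponds to 10^(97/10) = 5.012e+09; subtracting the fixed part leaves 3.017e+09 for the diesel generator, i.e. 94.80 dB SPL.
So the diesel generator must be reduced from 100 to 94.80 dB SPL: IL = 5.20 dB.

5 dB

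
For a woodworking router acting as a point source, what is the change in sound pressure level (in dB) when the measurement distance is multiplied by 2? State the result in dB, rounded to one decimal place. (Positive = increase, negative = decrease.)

-6.0 dB

Point-source spreading: ΔL = −20·log₁₀(r₂/r₁).
ΔL = −20·log₁₀(2) = -6.02 dB.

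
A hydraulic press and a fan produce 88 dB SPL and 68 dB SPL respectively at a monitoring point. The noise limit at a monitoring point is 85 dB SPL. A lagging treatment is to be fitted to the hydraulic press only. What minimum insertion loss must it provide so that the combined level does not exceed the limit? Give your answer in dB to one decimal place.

Everything except the hydraulic press sums to 10^(68/10) = 6.310e+06 in linear terms, 68.00 dB SPL.
The limit corresponds to 10^(85/10) = 3.162e+08; subtracting the fixed part leaves 3.099e+08 for the hydraulic press, i.e. 84.91 dB SPL.
So the hydraulic press must be reduced from 88 to 84.91 dB SPL: IL = 3.09 dB.

3.1 dB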